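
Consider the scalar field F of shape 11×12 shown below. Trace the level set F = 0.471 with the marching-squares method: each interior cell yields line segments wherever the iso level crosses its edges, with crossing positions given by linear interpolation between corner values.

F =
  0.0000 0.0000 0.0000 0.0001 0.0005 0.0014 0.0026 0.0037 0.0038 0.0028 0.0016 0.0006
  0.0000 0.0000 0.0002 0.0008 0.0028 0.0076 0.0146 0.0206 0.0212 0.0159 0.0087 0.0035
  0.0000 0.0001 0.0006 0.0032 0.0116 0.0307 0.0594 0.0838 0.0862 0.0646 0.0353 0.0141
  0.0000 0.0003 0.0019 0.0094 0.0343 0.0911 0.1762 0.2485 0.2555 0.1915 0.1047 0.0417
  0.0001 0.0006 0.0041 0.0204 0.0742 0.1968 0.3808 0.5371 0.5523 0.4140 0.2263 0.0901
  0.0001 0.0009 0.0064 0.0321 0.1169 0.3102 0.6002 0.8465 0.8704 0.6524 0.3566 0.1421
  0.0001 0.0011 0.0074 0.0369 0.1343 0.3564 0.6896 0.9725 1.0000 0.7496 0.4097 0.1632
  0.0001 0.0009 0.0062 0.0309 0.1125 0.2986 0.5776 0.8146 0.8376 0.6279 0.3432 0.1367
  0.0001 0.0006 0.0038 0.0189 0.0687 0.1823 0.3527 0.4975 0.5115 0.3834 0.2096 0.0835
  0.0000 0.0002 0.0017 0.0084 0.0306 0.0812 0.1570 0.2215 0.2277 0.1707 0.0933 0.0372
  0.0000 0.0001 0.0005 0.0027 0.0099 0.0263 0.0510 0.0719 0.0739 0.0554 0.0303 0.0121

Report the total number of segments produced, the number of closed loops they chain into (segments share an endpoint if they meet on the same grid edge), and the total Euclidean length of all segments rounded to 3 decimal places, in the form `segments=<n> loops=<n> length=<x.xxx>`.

cell (3,6): code 0100 → (3.771,7.000)–(4.000,6.577)
cell (3,7): code 1100 → (3.726,8.000)–(3.771,7.000)
cell (3,8): code 1000 → (4.000,8.588)–(3.726,8.000)
cell (4,5): code 0100 → (4.411,6.000)–(5.000,5.554)
cell (4,6): code 1110 → (4.000,6.577)–(4.411,6.000)
cell (4,8): code 1101 → (4.239,9.000)–(4.000,8.588)
cell (4,9): code 1000 → (5.000,9.613)–(4.239,9.000)
cell (5,5): code 0110 → (5.000,5.554)–(6.000,5.344)
cell (5,9): code 1001 → (6.000,9.820)–(5.000,9.613)
cell (6,5): code 0110 → (6.000,5.344)–(7.000,5.618)
cell (6,9): code 1001 → (7.000,9.551)–(6.000,9.820)
cell (7,5): code 0010 → (7.000,5.618)–(7.474,6.000)
cell (7,6): code 0111 → (7.474,6.000)–(8.000,6.817)
cell (7,8): code 1011 → (8.000,8.316)–(7.642,9.000)
cell (7,9): code 0001 → (7.642,9.000)–(7.000,9.551)
cell (8,6): code 0010 → (8.000,6.817)–(8.096,7.000)
cell (8,7): code 0011 → (8.096,7.000)–(8.143,8.000)
cell (8,8): code 0001 → (8.143,8.000)–(8.000,8.316)
total: 18 segments, chained into 1 closed loop(s), length Σ = 13.899525

segments=18 loops=1 length=13.900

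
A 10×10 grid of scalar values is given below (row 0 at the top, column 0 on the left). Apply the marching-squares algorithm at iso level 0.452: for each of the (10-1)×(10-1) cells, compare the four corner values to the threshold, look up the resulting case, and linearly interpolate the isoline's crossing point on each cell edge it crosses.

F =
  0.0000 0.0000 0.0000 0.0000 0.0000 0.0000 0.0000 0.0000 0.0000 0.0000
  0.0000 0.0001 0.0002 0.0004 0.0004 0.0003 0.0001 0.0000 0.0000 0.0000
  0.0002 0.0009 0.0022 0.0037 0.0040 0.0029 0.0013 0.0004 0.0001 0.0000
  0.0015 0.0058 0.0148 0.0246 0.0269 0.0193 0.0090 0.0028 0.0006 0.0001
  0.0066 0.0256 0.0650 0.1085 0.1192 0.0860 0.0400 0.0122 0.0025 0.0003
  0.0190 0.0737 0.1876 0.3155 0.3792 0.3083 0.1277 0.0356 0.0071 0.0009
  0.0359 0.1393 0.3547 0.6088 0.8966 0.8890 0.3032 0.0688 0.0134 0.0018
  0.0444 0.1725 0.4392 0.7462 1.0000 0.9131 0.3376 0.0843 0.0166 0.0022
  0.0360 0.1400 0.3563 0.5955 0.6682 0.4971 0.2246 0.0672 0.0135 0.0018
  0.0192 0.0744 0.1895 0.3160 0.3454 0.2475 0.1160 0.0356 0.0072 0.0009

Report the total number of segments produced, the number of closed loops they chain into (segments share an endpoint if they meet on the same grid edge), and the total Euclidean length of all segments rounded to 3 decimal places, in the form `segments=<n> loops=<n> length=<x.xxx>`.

segments=12 loops=1 length=11.399

cell (5,2): code 0100 → (5.465,3.000)–(6.000,2.383)
cell (5,3): code 1100 → (5.141,4.000)–(5.465,3.000)
cell (5,4): code 1100 → (5.247,5.000)–(5.141,4.000)
cell (5,5): code 1000 → (6.000,5.746)–(5.247,5.000)
cell (6,2): code 0110 → (6.000,2.383)–(7.000,2.042)
cell (6,5): code 1001 → (7.000,5.801)–(6.000,5.746)
cell (7,2): code 0110 → (7.000,2.042)–(8.000,2.400)
cell (7,5): code 1001 → (8.000,5.166)–(7.000,5.801)
cell (8,2): code 0010 → (8.000,2.400)–(8.513,3.000)
cell (8,3): code 0011 → (8.513,3.000)–(8.670,4.000)
cell (8,4): code 0011 → (8.670,4.000)–(8.181,5.000)
cell (8,5): code 0001 → (8.181,5.000)–(8.000,5.166)
total: 12 segments, chained into 1 closed loop(s), length Σ = 11.398524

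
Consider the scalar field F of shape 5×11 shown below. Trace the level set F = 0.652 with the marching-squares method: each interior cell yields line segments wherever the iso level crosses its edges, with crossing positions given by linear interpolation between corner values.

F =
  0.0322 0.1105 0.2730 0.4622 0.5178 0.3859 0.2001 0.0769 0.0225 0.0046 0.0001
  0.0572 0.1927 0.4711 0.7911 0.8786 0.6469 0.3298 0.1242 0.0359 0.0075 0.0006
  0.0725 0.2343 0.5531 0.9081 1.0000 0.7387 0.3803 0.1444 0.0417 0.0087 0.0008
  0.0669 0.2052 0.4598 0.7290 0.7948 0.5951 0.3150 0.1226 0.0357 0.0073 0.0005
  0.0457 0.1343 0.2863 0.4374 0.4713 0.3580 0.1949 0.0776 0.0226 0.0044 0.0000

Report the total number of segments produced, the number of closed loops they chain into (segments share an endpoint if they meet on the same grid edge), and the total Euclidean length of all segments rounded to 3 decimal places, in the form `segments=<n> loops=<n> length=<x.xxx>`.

cell (0,2): code 0100 → (0.577,3.000)–(1.000,2.565)
cell (0,3): code 1100 → (0.372,4.000)–(0.577,3.000)
cell (0,4): code 1000 → (1.000,4.978)–(0.372,4.000)
cell (1,2): code 0110 → (1.000,2.565)–(2.000,2.279)
cell (1,4): code 1101 → (1.056,5.000)–(1.000,4.978)
cell (1,5): code 1000 → (2.000,5.242)–(1.056,5.000)
cell (2,2): code 0110 → (2.000,2.279)–(3.000,2.714)
cell (2,4): code 1011 → (3.000,4.715)–(2.604,5.000)
cell (2,5): code 0001 → (2.604,5.000)–(2.000,5.242)
cell (3,2): code 0010 → (3.000,2.714)–(3.264,3.000)
cell (3,3): code 0011 → (3.264,3.000)–(3.441,4.000)
cell (3,4): code 0001 → (3.441,4.000)–(3.000,4.715)
total: 12 segments, chained into 1 closed loop(s), length Σ = 9.338941

segments=12 loops=1 length=9.339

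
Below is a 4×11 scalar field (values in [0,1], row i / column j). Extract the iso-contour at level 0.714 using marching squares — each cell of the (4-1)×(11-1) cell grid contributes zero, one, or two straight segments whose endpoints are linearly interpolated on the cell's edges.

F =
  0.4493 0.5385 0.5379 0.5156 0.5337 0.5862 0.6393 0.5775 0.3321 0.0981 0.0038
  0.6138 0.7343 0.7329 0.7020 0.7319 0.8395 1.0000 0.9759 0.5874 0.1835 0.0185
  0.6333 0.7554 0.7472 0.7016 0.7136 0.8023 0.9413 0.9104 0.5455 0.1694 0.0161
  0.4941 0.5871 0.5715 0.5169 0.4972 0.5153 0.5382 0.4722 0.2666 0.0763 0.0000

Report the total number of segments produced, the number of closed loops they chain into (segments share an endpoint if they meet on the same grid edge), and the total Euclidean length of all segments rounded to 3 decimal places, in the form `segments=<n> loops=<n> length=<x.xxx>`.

cell (0,0): code 0100 → (0.896,1.000)–(1.000,0.832)
cell (0,1): code 1100 → (0.903,2.000)–(0.896,1.000)
cell (0,2): code 1000 → (1.000,2.612)–(0.903,2.000)
cell (0,3): code 0100 → (0.910,4.000)–(1.000,3.401)
cell (0,4): code 1100 → (0.505,5.000)–(0.910,4.000)
cell (0,5): code 1100 → (0.207,6.000)–(0.505,5.000)
cell (0,6): code 1100 → (0.343,7.000)–(0.207,6.000)
cell (0,7): code 1000 → (1.000,7.674)–(0.343,7.000)
cell (1,0): code 0110 → (1.000,0.832)–(2.000,0.661)
cell (1,2): code 1001 → (2.000,2.728)–(1.000,2.612)
cell (1,3): code 0010 → (1.000,3.401)–(1.978,4.000)
cell (1,4): code 0111 → (1.978,4.000)–(2.000,4.005)
cell (1,7): code 1001 → (2.000,7.538)–(1.000,7.674)
cell (2,0): code 0010 → (2.000,0.661)–(2.246,1.000)
cell (2,1): code 0011 → (2.246,1.000)–(2.189,2.000)
cell (2,2): code 0001 → (2.189,2.000)–(2.000,2.728)
cell (2,4): code 0010 → (2.000,4.005)–(2.308,5.000)
cell (2,5): code 0011 → (2.308,5.000)–(2.564,6.000)
cell (2,6): code 0011 → (2.564,6.000)–(2.448,7.000)
cell (2,7): code 0001 → (2.448,7.000)–(2.000,7.538)
total: 20 segments, chained into 2 closed loop(s), length Σ = 16.649103

segments=20 loops=2 length=16.649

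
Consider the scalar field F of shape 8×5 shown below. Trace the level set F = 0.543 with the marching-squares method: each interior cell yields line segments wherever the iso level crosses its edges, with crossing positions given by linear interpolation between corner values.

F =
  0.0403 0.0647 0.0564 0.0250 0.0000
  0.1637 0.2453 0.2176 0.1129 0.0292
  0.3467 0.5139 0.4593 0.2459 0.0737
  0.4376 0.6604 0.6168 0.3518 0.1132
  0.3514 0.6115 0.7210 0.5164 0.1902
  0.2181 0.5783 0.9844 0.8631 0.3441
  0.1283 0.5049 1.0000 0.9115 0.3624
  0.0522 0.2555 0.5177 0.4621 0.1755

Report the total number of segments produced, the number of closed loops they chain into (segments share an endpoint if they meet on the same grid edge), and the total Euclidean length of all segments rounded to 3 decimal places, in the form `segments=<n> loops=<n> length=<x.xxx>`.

segments=14 loops=1 length=12.437

cell (2,0): code 0100 → (2.199,1.000)–(3.000,0.473)
cell (2,1): code 1100 → (2.531,2.000)–(2.199,1.000)
cell (2,2): code 1000 → (3.000,2.278)–(2.531,2.000)
cell (3,0): code 0110 → (3.000,0.473)–(4.000,0.737)
cell (3,2): code 1001 → (4.000,2.870)–(3.000,2.278)
cell (4,0): code 0110 → (4.000,0.737)–(5.000,0.902)
cell (4,2): code 1101 → (4.077,3.000)–(4.000,2.870)
cell (4,3): code 1000 → (5.000,3.617)–(4.077,3.000)
cell (5,0): code 0010 → (5.000,0.902)–(5.481,1.000)
cell (5,1): code 0111 → (5.481,1.000)–(6.000,1.077)
cell (5,3): code 1001 → (6.000,3.671)–(5.000,3.617)
cell (6,1): code 0010 → (6.000,1.077)–(6.948,2.000)
cell (6,2): code 0011 → (6.948,2.000)–(6.820,3.000)
cell (6,3): code 0001 → (6.820,3.000)–(6.000,3.671)
total: 14 segments, chained into 1 closed loop(s), length Σ = 12.436503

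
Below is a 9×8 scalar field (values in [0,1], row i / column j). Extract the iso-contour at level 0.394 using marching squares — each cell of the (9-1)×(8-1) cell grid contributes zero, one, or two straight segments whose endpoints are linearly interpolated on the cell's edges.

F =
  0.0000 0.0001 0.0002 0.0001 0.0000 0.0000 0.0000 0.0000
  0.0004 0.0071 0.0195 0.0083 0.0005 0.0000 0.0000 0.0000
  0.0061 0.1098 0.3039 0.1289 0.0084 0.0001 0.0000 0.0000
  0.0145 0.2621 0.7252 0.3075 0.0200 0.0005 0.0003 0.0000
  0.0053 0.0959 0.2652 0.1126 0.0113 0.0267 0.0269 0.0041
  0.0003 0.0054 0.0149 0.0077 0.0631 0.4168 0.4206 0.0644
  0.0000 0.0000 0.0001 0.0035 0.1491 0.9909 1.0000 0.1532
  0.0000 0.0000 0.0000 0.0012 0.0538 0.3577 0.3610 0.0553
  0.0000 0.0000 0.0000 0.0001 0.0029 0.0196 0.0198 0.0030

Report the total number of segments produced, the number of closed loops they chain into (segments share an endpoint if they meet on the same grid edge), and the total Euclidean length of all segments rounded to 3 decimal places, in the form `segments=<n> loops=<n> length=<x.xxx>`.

segments=12 loops=2 length=11.198

cell (2,1): code 0100 → (2.214,2.000)–(3.000,1.285)
cell (2,2): code 1000 → (3.000,2.793)–(2.214,2.000)
cell (3,1): code 0010 → (3.000,1.285)–(3.720,2.000)
cell (3,2): code 0001 → (3.720,2.000)–(3.000,2.793)
cell (4,4): code 0100 → (4.942,5.000)–(5.000,4.936)
cell (4,5): code 1100 → (4.932,6.000)–(4.942,5.000)
cell (4,6): code 1000 → (5.000,6.075)–(4.932,6.000)
cell (5,4): code 0110 → (5.000,4.936)–(6.000,4.291)
cell (5,6): code 1001 → (6.000,6.716)–(5.000,6.075)
cell (6,4): code 0010 → (6.000,4.291)–(6.943,5.000)
cell (6,5): code 0011 → (6.943,5.000)–(6.948,6.000)
cell (6,6): code 0001 → (6.948,6.000)–(6.000,6.716)
total: 12 segments, chained into 2 closed loop(s), length Σ = 11.198185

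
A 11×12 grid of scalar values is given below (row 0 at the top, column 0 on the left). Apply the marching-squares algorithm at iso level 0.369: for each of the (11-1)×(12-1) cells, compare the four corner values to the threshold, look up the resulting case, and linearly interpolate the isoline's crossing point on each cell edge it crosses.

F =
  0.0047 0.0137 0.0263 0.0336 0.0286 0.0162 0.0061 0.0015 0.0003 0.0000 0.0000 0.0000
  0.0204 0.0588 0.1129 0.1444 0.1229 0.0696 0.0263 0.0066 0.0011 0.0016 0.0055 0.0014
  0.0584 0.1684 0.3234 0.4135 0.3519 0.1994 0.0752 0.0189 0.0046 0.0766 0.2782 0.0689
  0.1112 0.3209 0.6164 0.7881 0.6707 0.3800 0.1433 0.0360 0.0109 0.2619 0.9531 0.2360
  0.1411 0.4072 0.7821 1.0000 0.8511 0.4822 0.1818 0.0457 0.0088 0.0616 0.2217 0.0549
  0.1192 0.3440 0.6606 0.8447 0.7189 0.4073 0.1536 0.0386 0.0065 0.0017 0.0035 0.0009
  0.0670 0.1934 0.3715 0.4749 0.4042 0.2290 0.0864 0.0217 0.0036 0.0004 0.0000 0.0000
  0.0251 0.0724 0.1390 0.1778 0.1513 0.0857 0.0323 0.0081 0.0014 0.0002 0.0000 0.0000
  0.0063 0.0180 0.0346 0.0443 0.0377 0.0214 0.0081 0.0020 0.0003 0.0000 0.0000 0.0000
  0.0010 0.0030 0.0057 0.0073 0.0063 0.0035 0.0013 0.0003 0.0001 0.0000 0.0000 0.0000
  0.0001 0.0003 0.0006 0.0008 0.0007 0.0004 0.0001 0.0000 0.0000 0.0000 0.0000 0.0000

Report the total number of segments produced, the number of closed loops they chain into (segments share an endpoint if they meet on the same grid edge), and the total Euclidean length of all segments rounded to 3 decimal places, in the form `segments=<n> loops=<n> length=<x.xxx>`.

cell (1,2): code 0100 → (1.835,3.000)–(2.000,2.506)
cell (1,3): code 1000 → (2.000,3.722)–(1.835,3.000)
cell (2,1): code 0100 → (2.156,2.000)–(3.000,1.163)
cell (2,2): code 1110 → (2.000,2.506)–(2.156,2.000)
cell (2,3): code 1101 → (2.054,4.000)–(2.000,3.722)
cell (2,4): code 1100 → (2.939,5.000)–(2.054,4.000)
cell (2,5): code 1000 → (3.000,5.046)–(2.939,5.000)
cell (2,9): code 0100 → (2.135,10.000)–(3.000,9.155)
cell (2,10): code 1000 → (3.000,10.815)–(2.135,10.000)
cell (3,0): code 0100 → (3.557,1.000)–(4.000,0.856)
cell (3,1): code 1110 → (3.000,1.163)–(3.557,1.000)
cell (3,5): code 1001 → (4.000,5.377)–(3.000,5.046)
cell (3,9): code 0010 → (3.000,9.155)–(3.799,10.000)
cell (3,10): code 0001 → (3.799,10.000)–(3.000,10.815)
cell (4,0): code 0010 → (4.000,0.856)–(4.604,1.000)
cell (4,1): code 0111 → (4.604,1.000)–(5.000,1.079)
cell (4,5): code 1001 → (5.000,5.151)–(4.000,5.377)
cell (5,1): code 0110 → (5.000,1.079)–(6.000,1.986)
cell (5,4): code 1011 → (6.000,4.201)–(5.215,5.000)
cell (5,5): code 0001 → (5.215,5.000)–(5.000,5.151)
cell (6,1): code 0010 → (6.000,1.986)–(6.011,2.000)
cell (6,2): code 0011 → (6.011,2.000)–(6.356,3.000)
cell (6,3): code 0011 → (6.356,3.000)–(6.139,4.000)
cell (6,4): code 0001 → (6.139,4.000)–(6.000,4.201)
total: 24 segments, chained into 2 closed loop(s), length Σ = 18.602362

segments=24 loops=2 length=18.602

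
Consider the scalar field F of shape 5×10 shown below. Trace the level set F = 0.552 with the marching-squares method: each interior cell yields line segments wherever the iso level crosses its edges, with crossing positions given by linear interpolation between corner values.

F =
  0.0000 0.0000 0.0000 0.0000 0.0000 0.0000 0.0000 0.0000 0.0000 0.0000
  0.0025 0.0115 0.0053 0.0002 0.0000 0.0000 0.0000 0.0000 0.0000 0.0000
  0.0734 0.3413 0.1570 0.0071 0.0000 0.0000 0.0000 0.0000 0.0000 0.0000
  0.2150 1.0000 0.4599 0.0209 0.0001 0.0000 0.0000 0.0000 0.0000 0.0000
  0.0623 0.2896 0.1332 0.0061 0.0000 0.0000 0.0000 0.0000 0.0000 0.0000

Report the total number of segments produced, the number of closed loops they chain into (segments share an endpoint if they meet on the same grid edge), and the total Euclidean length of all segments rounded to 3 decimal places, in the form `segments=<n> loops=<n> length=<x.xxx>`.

cell (2,0): code 0100 → (2.320,1.000)–(3.000,0.429)
cell (2,1): code 1000 → (3.000,1.829)–(2.320,1.000)
cell (3,0): code 0010 → (3.000,0.429)–(3.631,1.000)
cell (3,1): code 0001 → (3.631,1.000)–(3.000,1.829)
total: 4 segments, chained into 1 closed loop(s), length Σ = 3.853017

segments=4 loops=1 length=3.853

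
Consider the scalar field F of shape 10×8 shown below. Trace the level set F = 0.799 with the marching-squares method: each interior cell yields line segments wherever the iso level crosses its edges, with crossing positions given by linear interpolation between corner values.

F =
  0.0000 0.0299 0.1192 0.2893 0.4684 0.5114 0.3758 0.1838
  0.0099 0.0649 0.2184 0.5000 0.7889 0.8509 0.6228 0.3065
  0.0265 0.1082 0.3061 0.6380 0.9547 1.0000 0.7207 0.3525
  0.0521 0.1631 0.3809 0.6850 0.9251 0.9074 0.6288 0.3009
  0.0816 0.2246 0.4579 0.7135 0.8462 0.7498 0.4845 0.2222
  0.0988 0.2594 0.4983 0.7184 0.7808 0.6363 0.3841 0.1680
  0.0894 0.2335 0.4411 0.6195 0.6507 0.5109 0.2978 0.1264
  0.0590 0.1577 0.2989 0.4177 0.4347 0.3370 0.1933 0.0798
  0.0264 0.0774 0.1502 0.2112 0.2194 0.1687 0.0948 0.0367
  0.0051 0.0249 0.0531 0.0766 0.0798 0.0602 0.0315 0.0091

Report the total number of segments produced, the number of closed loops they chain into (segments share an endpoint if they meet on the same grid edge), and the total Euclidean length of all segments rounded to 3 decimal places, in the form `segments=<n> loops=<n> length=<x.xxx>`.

segments=12 loops=1 length=9.607

cell (0,4): code 0100 → (0.847,5.000)–(1.000,4.163)
cell (0,5): code 1000 → (1.000,5.228)–(0.847,5.000)
cell (1,3): code 0100 → (1.061,4.000)–(2.000,3.508)
cell (1,4): code 1110 → (1.000,4.163)–(1.061,4.000)
cell (1,5): code 1001 → (2.000,5.720)–(1.000,5.228)
cell (2,3): code 0110 → (2.000,3.508)–(3.000,3.475)
cell (2,5): code 1001 → (3.000,5.389)–(2.000,5.720)
cell (3,3): code 0110 → (3.000,3.475)–(4.000,3.644)
cell (3,4): code 1011 → (4.000,4.490)–(3.688,5.000)
cell (3,5): code 0001 → (3.688,5.000)–(3.000,5.389)
cell (4,3): code 0010 → (4.000,3.644)–(4.722,4.000)
cell (4,4): code 0001 → (4.722,4.000)–(4.000,4.490)
total: 12 segments, chained into 1 closed loop(s), length Σ = 9.606803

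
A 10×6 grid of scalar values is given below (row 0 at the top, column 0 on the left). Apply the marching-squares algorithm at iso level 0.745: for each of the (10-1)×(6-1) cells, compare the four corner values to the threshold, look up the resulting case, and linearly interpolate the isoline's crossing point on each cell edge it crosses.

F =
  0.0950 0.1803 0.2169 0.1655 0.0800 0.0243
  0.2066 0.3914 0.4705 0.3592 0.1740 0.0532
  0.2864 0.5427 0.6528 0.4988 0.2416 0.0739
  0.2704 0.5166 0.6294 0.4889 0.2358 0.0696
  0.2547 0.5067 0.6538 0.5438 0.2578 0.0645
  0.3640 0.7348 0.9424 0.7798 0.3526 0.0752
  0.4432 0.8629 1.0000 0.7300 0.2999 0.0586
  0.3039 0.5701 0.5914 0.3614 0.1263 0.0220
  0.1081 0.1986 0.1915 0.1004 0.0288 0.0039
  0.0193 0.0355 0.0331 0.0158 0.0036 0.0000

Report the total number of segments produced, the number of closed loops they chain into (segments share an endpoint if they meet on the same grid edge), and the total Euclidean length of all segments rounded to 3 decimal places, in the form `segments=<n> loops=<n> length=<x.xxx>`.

segments=10 loops=1 length=7.187

cell (4,1): code 0100 → (4.316,2.000)–(5.000,1.049)
cell (4,2): code 1100 → (4.853,3.000)–(4.316,2.000)
cell (4,3): code 1000 → (5.000,3.081)–(4.853,3.000)
cell (5,0): code 0100 → (5.080,1.000)–(6.000,0.719)
cell (5,1): code 1110 → (5.000,1.049)–(5.080,1.000)
cell (5,2): code 1011 → (6.000,2.944)–(5.699,3.000)
cell (5,3): code 0001 → (5.699,3.000)–(5.000,3.081)
cell (6,0): code 0010 → (6.000,0.719)–(6.403,1.000)
cell (6,1): code 0011 → (6.403,1.000)–(6.624,2.000)
cell (6,2): code 0001 → (6.624,2.000)–(6.000,2.944)
total: 10 segments, chained into 1 closed loop(s), length Σ = 7.187496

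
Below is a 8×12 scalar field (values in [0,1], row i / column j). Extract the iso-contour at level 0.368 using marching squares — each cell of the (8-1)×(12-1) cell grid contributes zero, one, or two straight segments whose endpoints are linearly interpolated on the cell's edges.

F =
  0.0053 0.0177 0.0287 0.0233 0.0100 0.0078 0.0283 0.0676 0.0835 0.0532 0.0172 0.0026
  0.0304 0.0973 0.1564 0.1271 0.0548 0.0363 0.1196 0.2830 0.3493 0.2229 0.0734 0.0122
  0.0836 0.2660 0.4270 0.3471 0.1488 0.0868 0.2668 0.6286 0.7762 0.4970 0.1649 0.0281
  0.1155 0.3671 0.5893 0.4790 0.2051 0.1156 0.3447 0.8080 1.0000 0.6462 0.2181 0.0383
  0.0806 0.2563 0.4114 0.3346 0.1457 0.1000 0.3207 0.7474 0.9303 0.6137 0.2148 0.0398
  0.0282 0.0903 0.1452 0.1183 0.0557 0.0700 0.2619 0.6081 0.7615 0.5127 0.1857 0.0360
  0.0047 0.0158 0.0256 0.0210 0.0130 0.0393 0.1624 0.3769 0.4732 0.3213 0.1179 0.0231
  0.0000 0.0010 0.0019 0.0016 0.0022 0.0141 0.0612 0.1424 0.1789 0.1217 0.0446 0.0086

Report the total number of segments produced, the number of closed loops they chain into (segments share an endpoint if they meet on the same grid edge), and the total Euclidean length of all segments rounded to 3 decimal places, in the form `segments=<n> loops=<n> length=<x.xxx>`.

cell (1,1): code 0100 → (1.782,2.000)–(2.000,1.634)
cell (1,2): code 1000 → (2.000,2.738)–(1.782,2.000)
cell (1,6): code 0100 → (1.246,7.000)–(2.000,6.280)
cell (1,7): code 1100 → (1.044,8.000)–(1.246,7.000)
cell (1,8): code 1100 → (1.529,9.000)–(1.044,8.000)
cell (1,9): code 1000 → (2.000,9.388)–(1.529,9.000)
cell (2,1): code 0110 → (2.000,1.634)–(3.000,1.004)
cell (2,2): code 1101 → (2.158,3.000)–(2.000,2.738)
cell (2,3): code 1000 → (3.000,3.405)–(2.158,3.000)
cell (2,6): code 0110 → (2.000,6.280)–(3.000,6.050)
cell (2,9): code 1001 → (3.000,9.650)–(2.000,9.388)
cell (3,1): code 0110 → (3.000,1.004)–(4.000,1.720)
cell (3,2): code 1011 → (4.000,2.565)–(3.769,3.000)
cell (3,3): code 0001 → (3.769,3.000)–(3.000,3.405)
cell (3,6): code 0110 → (3.000,6.050)–(4.000,6.111)
cell (3,9): code 1001 → (4.000,9.616)–(3.000,9.650)
cell (4,1): code 0010 → (4.000,1.720)–(4.163,2.000)
cell (4,2): code 0001 → (4.163,2.000)–(4.000,2.565)
cell (4,6): code 0110 → (4.000,6.111)–(5.000,6.306)
cell (4,9): code 1001 → (5.000,9.443)–(4.000,9.616)
cell (5,6): code 0110 → (5.000,6.306)–(6.000,6.959)
cell (5,8): code 1011 → (6.000,8.693)–(5.756,9.000)
cell (5,9): code 0001 → (5.756,9.000)–(5.000,9.443)
cell (6,6): code 0010 → (6.000,6.959)–(6.038,7.000)
cell (6,7): code 0011 → (6.038,7.000)–(6.357,8.000)
cell (6,8): code 0001 → (6.357,8.000)–(6.000,8.693)
total: 26 segments, chained into 2 closed loop(s), length Σ = 21.349854

segments=26 loops=2 length=21.350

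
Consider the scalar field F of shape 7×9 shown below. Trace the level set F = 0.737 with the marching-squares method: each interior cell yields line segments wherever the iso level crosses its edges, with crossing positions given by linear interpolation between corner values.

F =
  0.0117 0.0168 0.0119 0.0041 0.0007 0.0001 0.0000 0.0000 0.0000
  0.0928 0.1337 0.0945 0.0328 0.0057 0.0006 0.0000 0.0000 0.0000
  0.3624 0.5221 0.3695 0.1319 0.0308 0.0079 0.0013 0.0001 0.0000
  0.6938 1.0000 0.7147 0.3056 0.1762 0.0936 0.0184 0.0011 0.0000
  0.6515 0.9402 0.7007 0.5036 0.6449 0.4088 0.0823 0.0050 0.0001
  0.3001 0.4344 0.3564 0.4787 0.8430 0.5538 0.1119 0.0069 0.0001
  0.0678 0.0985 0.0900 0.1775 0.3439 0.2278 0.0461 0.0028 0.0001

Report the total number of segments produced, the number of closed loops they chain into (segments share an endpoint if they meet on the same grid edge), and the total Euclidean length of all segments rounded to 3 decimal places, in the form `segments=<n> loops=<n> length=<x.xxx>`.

segments=10 loops=2 length=7.899

cell (2,0): code 0100 → (2.450,1.000)–(3.000,0.141)
cell (2,1): code 1000 → (3.000,1.922)–(2.450,1.000)
cell (3,0): code 0110 → (3.000,0.141)–(4.000,0.296)
cell (3,1): code 1001 → (4.000,1.848)–(3.000,1.922)
cell (4,0): code 0010 → (4.000,0.296)–(4.402,1.000)
cell (4,1): code 0001 → (4.402,1.000)–(4.000,1.848)
cell (4,3): code 0100 → (4.465,4.000)–(5.000,3.709)
cell (4,4): code 1000 → (5.000,4.367)–(4.465,4.000)
cell (5,3): code 0010 → (5.000,3.709)–(5.212,4.000)
cell (5,4): code 0001 → (5.212,4.000)–(5.000,4.367)
total: 10 segments, chained into 2 closed loop(s), length Σ = 7.899026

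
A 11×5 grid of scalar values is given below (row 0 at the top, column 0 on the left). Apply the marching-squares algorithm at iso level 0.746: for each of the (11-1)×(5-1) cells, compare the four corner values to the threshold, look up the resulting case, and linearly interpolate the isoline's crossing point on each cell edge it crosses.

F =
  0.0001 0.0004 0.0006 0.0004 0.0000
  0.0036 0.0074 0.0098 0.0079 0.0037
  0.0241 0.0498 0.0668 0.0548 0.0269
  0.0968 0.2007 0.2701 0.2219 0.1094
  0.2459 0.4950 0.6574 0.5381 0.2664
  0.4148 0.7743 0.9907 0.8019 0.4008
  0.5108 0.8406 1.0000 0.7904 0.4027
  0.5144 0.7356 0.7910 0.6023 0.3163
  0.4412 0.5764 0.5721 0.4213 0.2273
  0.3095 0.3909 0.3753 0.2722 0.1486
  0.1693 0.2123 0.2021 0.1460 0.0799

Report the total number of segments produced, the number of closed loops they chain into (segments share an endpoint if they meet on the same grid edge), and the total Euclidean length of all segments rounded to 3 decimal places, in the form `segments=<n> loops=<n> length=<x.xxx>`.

segments=12 loops=1 length=8.367

cell (4,0): code 0100 → (4.899,1.000)–(5.000,0.921)
cell (4,1): code 1100 → (4.266,2.000)–(4.899,1.000)
cell (4,2): code 1100 → (4.788,3.000)–(4.266,2.000)
cell (4,3): code 1000 → (5.000,3.139)–(4.788,3.000)
cell (5,0): code 0110 → (5.000,0.921)–(6.000,0.713)
cell (5,3): code 1001 → (6.000,3.115)–(5.000,3.139)
cell (6,0): code 0010 → (6.000,0.713)–(6.901,1.000)
cell (6,1): code 0111 → (6.901,1.000)–(7.000,1.188)
cell (6,2): code 1011 → (7.000,2.238)–(6.236,3.000)
cell (6,3): code 0001 → (6.236,3.000)–(6.000,3.115)
cell (7,1): code 0010 → (7.000,1.188)–(7.206,2.000)
cell (7,2): code 0001 → (7.206,2.000)–(7.000,2.238)
total: 12 segments, chained into 1 closed loop(s), length Σ = 8.366805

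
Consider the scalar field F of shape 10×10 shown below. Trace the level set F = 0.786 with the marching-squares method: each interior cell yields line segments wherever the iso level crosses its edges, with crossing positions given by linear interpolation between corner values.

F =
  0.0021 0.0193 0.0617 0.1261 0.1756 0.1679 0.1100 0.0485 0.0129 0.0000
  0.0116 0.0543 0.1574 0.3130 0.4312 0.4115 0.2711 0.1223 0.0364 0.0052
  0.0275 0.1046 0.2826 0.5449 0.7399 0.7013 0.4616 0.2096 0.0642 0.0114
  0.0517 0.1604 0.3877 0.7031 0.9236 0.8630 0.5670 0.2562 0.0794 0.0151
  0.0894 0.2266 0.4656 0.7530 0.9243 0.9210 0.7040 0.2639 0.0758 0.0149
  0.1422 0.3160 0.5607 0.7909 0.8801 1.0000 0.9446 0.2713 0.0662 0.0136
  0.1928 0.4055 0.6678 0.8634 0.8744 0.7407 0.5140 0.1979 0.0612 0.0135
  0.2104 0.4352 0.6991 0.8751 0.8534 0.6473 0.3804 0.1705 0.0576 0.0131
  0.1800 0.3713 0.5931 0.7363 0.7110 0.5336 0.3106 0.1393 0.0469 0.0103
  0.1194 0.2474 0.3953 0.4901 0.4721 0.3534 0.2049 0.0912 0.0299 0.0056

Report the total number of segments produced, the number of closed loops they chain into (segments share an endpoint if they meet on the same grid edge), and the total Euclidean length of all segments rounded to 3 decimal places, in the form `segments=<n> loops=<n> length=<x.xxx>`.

cell (2,3): code 0100 → (2.251,4.000)–(3.000,3.376)
cell (2,4): code 1100 → (2.524,5.000)–(2.251,4.000)
cell (2,5): code 1000 → (3.000,5.260)–(2.524,5.000)
cell (3,3): code 0110 → (3.000,3.376)–(4.000,3.193)
cell (3,5): code 1001 → (4.000,5.622)–(3.000,5.260)
cell (4,2): code 0100 → (4.871,3.000)–(5.000,2.979)
cell (4,3): code 1110 → (4.000,3.193)–(4.871,3.000)
cell (4,5): code 1101 → (4.341,6.000)–(4.000,5.622)
cell (4,6): code 1000 → (5.000,6.236)–(4.341,6.000)
cell (5,2): code 0110 → (5.000,2.979)–(6.000,2.604)
cell (5,4): code 1011 → (6.000,4.661)–(5.825,5.000)
cell (5,5): code 0011 → (5.825,5.000)–(5.368,6.000)
cell (5,6): code 0001 → (5.368,6.000)–(5.000,6.236)
cell (6,2): code 0110 → (6.000,2.604)–(7.000,2.494)
cell (6,4): code 1001 → (7.000,4.327)–(6.000,4.661)
cell (7,2): code 0010 → (7.000,2.494)–(7.642,3.000)
cell (7,3): code 0011 → (7.642,3.000)–(7.473,4.000)
cell (7,4): code 0001 → (7.473,4.000)–(7.000,4.327)
total: 18 segments, chained into 1 closed loop(s), length Σ = 14.319015

segments=18 loops=1 length=14.319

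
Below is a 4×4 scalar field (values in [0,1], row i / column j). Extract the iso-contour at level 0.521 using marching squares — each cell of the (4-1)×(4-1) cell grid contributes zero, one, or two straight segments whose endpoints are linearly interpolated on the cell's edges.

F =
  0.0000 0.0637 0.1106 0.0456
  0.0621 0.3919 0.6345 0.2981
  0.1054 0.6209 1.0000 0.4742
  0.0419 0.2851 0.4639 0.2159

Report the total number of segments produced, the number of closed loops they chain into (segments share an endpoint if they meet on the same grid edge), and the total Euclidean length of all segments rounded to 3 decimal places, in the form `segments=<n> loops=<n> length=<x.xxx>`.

cell (0,1): code 0100 → (0.783,2.000)–(1.000,1.532)
cell (0,2): code 1000 → (1.000,2.337)–(0.783,2.000)
cell (1,0): code 0100 → (1.564,1.000)–(2.000,0.806)
cell (1,1): code 1110 → (1.000,1.532)–(1.564,1.000)
cell (1,2): code 1001 → (2.000,2.911)–(1.000,2.337)
cell (2,0): code 0010 → (2.000,0.806)–(2.297,1.000)
cell (2,1): code 0011 → (2.297,1.000)–(2.893,2.000)
cell (2,2): code 0001 → (2.893,2.000)–(2.000,2.911)
total: 8 segments, chained into 1 closed loop(s), length Σ = 6.117168

segments=8 loops=1 length=6.117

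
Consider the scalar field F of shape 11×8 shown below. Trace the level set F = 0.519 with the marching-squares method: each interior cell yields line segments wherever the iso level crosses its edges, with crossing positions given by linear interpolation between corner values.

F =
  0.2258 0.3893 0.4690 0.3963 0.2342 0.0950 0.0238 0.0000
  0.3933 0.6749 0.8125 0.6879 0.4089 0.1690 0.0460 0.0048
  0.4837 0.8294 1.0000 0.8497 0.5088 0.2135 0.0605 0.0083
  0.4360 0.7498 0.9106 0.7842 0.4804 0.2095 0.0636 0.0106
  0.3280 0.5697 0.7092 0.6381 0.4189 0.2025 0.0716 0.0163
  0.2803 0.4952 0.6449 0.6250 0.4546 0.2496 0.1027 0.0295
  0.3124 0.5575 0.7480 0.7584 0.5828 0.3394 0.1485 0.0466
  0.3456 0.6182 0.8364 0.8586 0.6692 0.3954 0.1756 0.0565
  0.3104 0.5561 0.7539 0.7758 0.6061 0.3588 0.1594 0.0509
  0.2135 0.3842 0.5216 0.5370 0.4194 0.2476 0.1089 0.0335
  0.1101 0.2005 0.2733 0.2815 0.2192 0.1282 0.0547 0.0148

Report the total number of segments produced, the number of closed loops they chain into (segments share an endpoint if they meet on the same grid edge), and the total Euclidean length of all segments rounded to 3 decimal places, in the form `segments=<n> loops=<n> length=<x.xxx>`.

segments=28 loops=1 length=22.736

cell (0,0): code 0100 → (0.454,1.000)–(1.000,0.446)
cell (0,1): code 1100 → (0.146,2.000)–(0.454,1.000)
cell (0,2): code 1100 → (0.421,3.000)–(0.146,2.000)
cell (0,3): code 1000 → (1.000,3.605)–(0.421,3.000)
cell (1,0): code 0110 → (1.000,0.446)–(2.000,0.102)
cell (1,3): code 1001 → (2.000,3.970)–(1.000,3.605)
cell (2,0): code 0110 → (2.000,0.102)–(3.000,0.264)
cell (2,3): code 1001 → (3.000,3.873)–(2.000,3.970)
cell (3,0): code 0110 → (3.000,0.264)–(4.000,0.790)
cell (3,3): code 1001 → (4.000,3.543)–(3.000,3.873)
cell (4,0): code 0010 → (4.000,0.790)–(4.681,1.000)
cell (4,1): code 0111 → (4.681,1.000)–(5.000,1.159)
cell (4,3): code 1001 → (5.000,3.622)–(4.000,3.543)
cell (5,0): code 0100 → (5.382,1.000)–(6.000,0.843)
cell (5,1): code 1110 → (5.000,1.159)–(5.382,1.000)
cell (5,3): code 1101 → (5.502,4.000)–(5.000,3.622)
cell (5,4): code 1000 → (6.000,4.262)–(5.502,4.000)
cell (6,0): code 0110 → (6.000,0.843)–(7.000,0.636)
cell (6,4): code 1001 → (7.000,4.549)–(6.000,4.262)
cell (7,0): code 0110 → (7.000,0.636)–(8.000,0.849)
cell (7,4): code 1001 → (8.000,4.352)–(7.000,4.549)
cell (8,0): code 0010 → (8.000,0.849)–(8.216,1.000)
cell (8,1): code 0111 → (8.216,1.000)–(9.000,1.981)
cell (8,3): code 1011 → (9.000,3.153)–(8.467,4.000)
cell (8,4): code 0001 → (8.467,4.000)–(8.000,4.352)
cell (9,1): code 0010 → (9.000,1.981)–(9.010,2.000)
cell (9,2): code 0011 → (9.010,2.000)–(9.070,3.000)
cell (9,3): code 0001 → (9.070,3.000)–(9.000,3.153)
total: 28 segments, chained into 1 closed loop(s), length Σ = 22.735809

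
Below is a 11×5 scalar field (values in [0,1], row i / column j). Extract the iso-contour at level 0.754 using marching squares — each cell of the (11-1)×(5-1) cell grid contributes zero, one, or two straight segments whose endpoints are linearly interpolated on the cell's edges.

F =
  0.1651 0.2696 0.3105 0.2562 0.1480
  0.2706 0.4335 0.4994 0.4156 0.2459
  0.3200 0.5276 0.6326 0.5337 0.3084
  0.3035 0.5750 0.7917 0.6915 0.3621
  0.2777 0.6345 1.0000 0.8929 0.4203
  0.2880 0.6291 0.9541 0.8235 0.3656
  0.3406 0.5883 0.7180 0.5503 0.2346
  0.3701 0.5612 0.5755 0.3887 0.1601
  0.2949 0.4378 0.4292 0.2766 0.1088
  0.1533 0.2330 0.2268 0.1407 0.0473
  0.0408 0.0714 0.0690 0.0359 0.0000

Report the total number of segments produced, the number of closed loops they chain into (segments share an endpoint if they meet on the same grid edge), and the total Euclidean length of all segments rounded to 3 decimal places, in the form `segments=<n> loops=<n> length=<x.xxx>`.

cell (2,1): code 0100 → (2.763,2.000)–(3.000,1.826)
cell (2,2): code 1000 → (3.000,2.376)–(2.763,2.000)
cell (3,1): code 0110 → (3.000,1.826)–(4.000,1.327)
cell (3,2): code 1101 → (3.310,3.000)–(3.000,2.376)
cell (3,3): code 1000 → (4.000,3.294)–(3.310,3.000)
cell (4,1): code 0110 → (4.000,1.327)–(5.000,1.384)
cell (4,3): code 1001 → (5.000,3.152)–(4.000,3.294)
cell (5,1): code 0010 → (5.000,1.384)–(5.848,2.000)
cell (5,2): code 0011 → (5.848,2.000)–(5.254,3.000)
cell (5,3): code 0001 → (5.254,3.000)–(5.000,3.152)
total: 10 segments, chained into 1 closed loop(s), length Σ = 7.820755

segments=10 loops=1 length=7.821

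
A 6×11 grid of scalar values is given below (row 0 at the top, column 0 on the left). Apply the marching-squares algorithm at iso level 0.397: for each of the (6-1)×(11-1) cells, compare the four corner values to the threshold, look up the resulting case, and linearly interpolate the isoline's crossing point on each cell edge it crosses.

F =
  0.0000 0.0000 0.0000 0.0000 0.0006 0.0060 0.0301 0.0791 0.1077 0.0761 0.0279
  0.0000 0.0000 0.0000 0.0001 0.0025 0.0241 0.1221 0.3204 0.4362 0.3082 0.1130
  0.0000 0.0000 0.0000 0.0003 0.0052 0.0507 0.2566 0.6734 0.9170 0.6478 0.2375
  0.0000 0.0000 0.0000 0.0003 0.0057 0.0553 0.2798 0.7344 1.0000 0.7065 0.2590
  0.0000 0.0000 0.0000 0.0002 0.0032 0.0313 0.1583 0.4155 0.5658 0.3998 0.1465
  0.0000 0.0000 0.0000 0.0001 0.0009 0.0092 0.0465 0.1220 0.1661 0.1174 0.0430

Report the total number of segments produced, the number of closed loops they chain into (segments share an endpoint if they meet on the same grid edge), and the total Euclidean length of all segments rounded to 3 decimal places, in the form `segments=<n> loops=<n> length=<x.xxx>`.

segments=14 loops=1 length=10.785

cell (0,7): code 0100 → (0.881,8.000)–(1.000,7.661)
cell (0,8): code 1000 → (1.000,8.306)–(0.881,8.000)
cell (1,6): code 0100 → (1.217,7.000)–(2.000,6.337)
cell (1,7): code 1110 → (1.000,7.661)–(1.217,7.000)
cell (1,8): code 1101 → (1.261,9.000)–(1.000,8.306)
cell (1,9): code 1000 → (2.000,9.611)–(1.261,9.000)
cell (2,6): code 0110 → (2.000,6.337)–(3.000,6.258)
cell (2,9): code 1001 → (3.000,9.692)–(2.000,9.611)
cell (3,6): code 0110 → (3.000,6.258)–(4.000,6.928)
cell (3,9): code 1001 → (4.000,9.011)–(3.000,9.692)
cell (4,6): code 0010 → (4.000,6.928)–(4.063,7.000)
cell (4,7): code 0011 → (4.063,7.000)–(4.422,8.000)
cell (4,8): code 0011 → (4.422,8.000)–(4.010,9.000)
cell (4,9): code 0001 → (4.010,9.000)–(4.000,9.011)
total: 14 segments, chained into 1 closed loop(s), length Σ = 10.784507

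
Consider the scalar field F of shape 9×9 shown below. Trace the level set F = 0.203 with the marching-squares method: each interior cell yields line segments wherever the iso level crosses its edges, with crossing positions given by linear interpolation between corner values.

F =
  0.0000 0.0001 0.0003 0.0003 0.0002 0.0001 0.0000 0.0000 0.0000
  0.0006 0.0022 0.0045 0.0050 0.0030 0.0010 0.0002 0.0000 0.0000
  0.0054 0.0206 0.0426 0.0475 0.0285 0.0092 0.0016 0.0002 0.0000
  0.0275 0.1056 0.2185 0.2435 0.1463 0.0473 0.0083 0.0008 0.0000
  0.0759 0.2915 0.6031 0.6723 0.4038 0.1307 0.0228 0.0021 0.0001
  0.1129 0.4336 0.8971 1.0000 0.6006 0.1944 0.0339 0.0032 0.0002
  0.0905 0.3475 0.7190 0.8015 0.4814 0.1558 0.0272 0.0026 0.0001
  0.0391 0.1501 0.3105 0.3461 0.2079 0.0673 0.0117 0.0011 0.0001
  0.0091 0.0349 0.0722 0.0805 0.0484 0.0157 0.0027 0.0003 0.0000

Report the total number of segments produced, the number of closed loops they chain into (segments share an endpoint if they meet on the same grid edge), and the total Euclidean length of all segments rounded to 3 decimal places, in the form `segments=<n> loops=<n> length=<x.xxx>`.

segments=18 loops=1 length=14.685

cell (2,1): code 0100 → (2.912,2.000)–(3.000,1.863)
cell (2,2): code 1100 → (2.793,3.000)–(2.912,2.000)
cell (2,3): code 1000 → (3.000,3.417)–(2.793,3.000)
cell (3,0): code 0100 → (3.524,1.000)–(4.000,0.590)
cell (3,1): code 1110 → (3.000,1.863)–(3.524,1.000)
cell (3,3): code 1101 → (3.220,4.000)–(3.000,3.417)
cell (3,4): code 1000 → (4.000,4.735)–(3.220,4.000)
cell (4,0): code 0110 → (4.000,0.590)–(5.000,0.281)
cell (4,4): code 1001 → (5.000,4.979)–(4.000,4.735)
cell (5,0): code 0110 → (5.000,0.281)–(6.000,0.438)
cell (5,4): code 1001 → (6.000,4.855)–(5.000,4.979)
cell (6,0): code 0010 → (6.000,0.438)–(6.732,1.000)
cell (6,1): code 0111 → (6.732,1.000)–(7.000,1.330)
cell (6,4): code 1001 → (7.000,4.035)–(6.000,4.855)
cell (7,1): code 0010 → (7.000,1.330)–(7.451,2.000)
cell (7,2): code 0011 → (7.451,2.000)–(7.539,3.000)
cell (7,3): code 0011 → (7.539,3.000)–(7.031,4.000)
cell (7,4): code 0001 → (7.031,4.000)–(7.000,4.035)
total: 18 segments, chained into 1 closed loop(s), length Σ = 14.685206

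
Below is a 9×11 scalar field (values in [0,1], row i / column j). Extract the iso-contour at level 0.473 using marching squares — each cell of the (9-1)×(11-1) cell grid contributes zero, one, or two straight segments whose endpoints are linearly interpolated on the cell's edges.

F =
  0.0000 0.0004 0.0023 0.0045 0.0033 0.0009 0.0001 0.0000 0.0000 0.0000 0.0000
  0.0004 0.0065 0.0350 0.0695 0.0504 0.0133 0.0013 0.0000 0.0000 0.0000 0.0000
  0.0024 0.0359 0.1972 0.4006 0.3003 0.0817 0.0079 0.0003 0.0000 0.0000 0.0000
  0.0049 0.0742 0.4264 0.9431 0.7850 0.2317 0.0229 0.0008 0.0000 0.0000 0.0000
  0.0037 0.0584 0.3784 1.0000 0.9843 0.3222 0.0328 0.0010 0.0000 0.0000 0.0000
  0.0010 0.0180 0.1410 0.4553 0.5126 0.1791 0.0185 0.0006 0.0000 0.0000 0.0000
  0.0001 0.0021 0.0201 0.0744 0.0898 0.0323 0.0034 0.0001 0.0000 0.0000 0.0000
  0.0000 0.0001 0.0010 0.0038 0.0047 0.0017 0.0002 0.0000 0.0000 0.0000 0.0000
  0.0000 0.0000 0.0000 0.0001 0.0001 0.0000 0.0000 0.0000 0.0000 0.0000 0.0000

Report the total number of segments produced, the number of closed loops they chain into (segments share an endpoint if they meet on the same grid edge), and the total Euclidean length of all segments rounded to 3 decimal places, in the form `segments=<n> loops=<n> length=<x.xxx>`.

segments=10 loops=1 length=8.800

cell (2,2): code 0100 → (2.133,3.000)–(3.000,2.090)
cell (2,3): code 1100 → (2.356,4.000)–(2.133,3.000)
cell (2,4): code 1000 → (3.000,4.564)–(2.356,4.000)
cell (3,2): code 0110 → (3.000,2.090)–(4.000,2.152)
cell (3,4): code 1001 → (4.000,4.772)–(3.000,4.564)
cell (4,2): code 0010 → (4.000,2.152)–(4.968,3.000)
cell (4,3): code 0111 → (4.968,3.000)–(5.000,3.309)
cell (4,4): code 1001 → (5.000,4.119)–(4.000,4.772)
cell (5,3): code 0010 → (5.000,3.309)–(5.094,4.000)
cell (5,4): code 0001 → (5.094,4.000)–(5.000,4.119)
total: 10 segments, chained into 1 closed loop(s), length Σ = 8.800389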